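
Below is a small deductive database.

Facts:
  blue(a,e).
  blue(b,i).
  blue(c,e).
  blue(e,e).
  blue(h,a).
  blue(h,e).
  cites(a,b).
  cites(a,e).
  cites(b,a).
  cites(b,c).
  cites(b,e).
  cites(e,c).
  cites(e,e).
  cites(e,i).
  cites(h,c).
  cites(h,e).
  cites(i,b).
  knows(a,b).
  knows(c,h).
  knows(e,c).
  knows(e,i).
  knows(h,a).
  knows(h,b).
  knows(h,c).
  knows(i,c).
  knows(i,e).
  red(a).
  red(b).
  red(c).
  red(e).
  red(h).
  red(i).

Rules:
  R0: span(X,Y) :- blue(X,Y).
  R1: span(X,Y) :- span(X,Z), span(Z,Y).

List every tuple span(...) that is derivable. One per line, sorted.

round 1: derive span(a,e) via R0 from blue(a,e)
round 1: derive span(b,i) via R0 from blue(b,i)
round 1: derive span(c,e) via R0 from blue(c,e)
round 1: derive span(e,e) via R0 from blue(e,e)
round 1: derive span(h,a) via R0 from blue(h,a)
round 1: derive span(h,e) via R0 from blue(h,e)

span(a,e)
span(b,i)
span(c,e)
span(e,e)
span(h,a)
span(h,e)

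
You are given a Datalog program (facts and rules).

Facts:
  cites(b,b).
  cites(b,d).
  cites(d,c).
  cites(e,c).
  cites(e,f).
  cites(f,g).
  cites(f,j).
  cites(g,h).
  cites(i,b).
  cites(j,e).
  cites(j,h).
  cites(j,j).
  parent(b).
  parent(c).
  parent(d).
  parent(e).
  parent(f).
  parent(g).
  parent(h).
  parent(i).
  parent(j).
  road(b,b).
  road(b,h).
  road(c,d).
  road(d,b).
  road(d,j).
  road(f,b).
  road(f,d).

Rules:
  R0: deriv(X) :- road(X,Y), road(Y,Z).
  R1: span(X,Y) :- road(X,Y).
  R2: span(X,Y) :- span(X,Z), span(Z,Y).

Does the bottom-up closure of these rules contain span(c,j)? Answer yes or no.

round 1: derive span(b,b) via R1 from road(b,b)
round 1: derive span(b,h) via R1 from road(b,h)
round 1: derive span(c,d) via R1 from road(c,d)
round 1: derive span(d,b) via R1 from road(d,b)
round 1: derive span(d,j) via R1 from road(d,j)
round 1: derive span(f,b) via R1 from road(f,b)
round 1: derive span(f,d) via R1 from road(f,d)
round 2: derive span(c,b) via R2 from span(c,d), span(d,b)
round 2: derive span(c,j) via R2 from span(c,d), span(d,j)
round 2: derive span(d,h) via R2 from span(d,b), span(b,h)
round 2: derive span(f,h) via R2 from span(f,b), span(b,h)
round 2: derive span(f,j) via R2 from span(f,d), span(d,j)
round 3: derive span(c,h) via R2 from span(c,b), span(b,h)

yes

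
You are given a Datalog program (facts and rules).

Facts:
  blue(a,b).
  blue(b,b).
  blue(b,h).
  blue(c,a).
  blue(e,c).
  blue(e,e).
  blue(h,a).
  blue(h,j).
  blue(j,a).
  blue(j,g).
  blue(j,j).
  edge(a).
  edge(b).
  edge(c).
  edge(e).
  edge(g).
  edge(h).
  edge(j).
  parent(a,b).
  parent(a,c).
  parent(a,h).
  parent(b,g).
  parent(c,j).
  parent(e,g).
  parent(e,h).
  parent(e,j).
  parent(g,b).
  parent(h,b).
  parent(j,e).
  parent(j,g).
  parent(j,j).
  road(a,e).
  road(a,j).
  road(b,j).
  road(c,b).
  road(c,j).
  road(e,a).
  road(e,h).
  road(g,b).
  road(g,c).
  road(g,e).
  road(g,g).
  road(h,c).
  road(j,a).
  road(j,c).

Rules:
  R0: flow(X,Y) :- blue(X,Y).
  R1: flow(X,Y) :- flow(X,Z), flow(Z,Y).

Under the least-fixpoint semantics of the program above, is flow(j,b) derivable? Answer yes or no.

round 1: derive flow(a,b) via R0 from blue(a,b)
round 1: derive flow(b,b) via R0 from blue(b,b)
round 1: derive flow(b,h) via R0 from blue(b,h)
round 1: derive flow(c,a) via R0 from blue(c,a)
round 1: derive flow(e,c) via R0 from blue(e,c)
round 1: derive flow(e,e) via R0 from blue(e,e)
round 1: derive flow(h,a) via R0 from blue(h,a)
round 1: derive flow(h,j) via R0 from blue(h,j)
round 1: derive flow(j,a) via R0 from blue(j,a)
round 1: derive flow(j,g) via R0 from blue(j,g)
round 1: derive flow(j,j) via R0 from blue(j,j)
round 2: derive flow(a,h) via R1 from flow(a,b), flow(b,h)
round 2: derive flow(b,a) via R1 from flow(b,h), flow(h,a)
round 2: derive flow(b,j) via R1 from flow(b,h), flow(h,j)
round 2: derive flow(c,b) via R1 from flow(c,a), flow(a,b)
round 2: derive flow(e,a) via R1 from flow(e,c), flow(c,a)
round 2: derive flow(h,b) via R1 from flow(h,a), flow(a,b)
round 2: derive flow(h,g) via R1 from flow(h,j), flow(j,g)
round 2: derive flow(j,b) via R1 from flow(j,a), flow(a,b)
round 3: derive flow(a,a) via R1 from flow(a,b), flow(b,a)
round 3: derive flow(a,g) via R1 from flow(a,h), flow(h,g)
round 3: derive flow(a,j) via R1 from flow(a,b), flow(b,j)
round 3: derive flow(b,g) via R1 from flow(b,h), flow(h,g)
round 3: derive flow(c,h) via R1 from flow(c,a), flow(a,h)
round 3: derive flow(c,j) via R1 from flow(c,b), flow(b,j)
round 3: derive flow(e,b) via R1 from flow(e,a), flow(a,b)
round 3: derive flow(e,h) via R1 from flow(e,a), flow(a,h)
round 3: derive flow(h,h) via R1 from flow(h,a), flow(a,h)
round 3: derive flow(j,h) via R1 from flow(j,a), flow(a,h)
round 4: derive flow(c,g) via R1 from flow(c,a), flow(a,g)
round 4: derive flow(e,g) via R1 from flow(e,a), flow(a,g)
round 4: derive flow(e,j) via R1 from flow(e,a), flow(a,j)

yes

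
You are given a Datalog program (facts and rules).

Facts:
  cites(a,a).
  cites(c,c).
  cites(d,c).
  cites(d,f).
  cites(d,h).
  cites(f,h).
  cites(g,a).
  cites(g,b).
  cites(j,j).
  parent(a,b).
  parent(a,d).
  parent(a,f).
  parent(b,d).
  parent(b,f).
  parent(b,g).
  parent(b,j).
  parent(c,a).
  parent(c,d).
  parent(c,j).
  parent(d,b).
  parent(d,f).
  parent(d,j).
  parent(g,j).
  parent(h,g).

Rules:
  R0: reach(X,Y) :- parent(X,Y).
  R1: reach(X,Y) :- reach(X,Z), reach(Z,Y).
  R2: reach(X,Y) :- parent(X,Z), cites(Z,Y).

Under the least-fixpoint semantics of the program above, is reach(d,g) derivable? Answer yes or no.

round 1: derive reach(a,b) via R0 from parent(a,b)
round 1: derive reach(a,d) via R0 from parent(a,d)
round 1: derive reach(a,f) via R0 from parent(a,f)
round 1: derive reach(b,d) via R0 from parent(b,d)
round 1: derive reach(b,f) via R0 from parent(b,f)
round 1: derive reach(b,g) via R0 from parent(b,g)
round 1: derive reach(b,j) via R0 from parent(b,j)
round 1: derive reach(c,a) via R0 from parent(c,a)
round 1: derive reach(c,d) via R0 from parent(c,d)
round 1: derive reach(c,j) via R0 from parent(c,j)
round 1: derive reach(d,b) via R0 from parent(d,b)
round 1: derive reach(d,f) via R0 from parent(d,f)
round 1: derive reach(d,j) via R0 from parent(d,j)
round 1: derive reach(g,j) via R0 from parent(g,j)
round 1: derive reach(h,g) via R0 from parent(h,g)
round 1: derive reach(a,c) via R2 from parent(a,d), cites(d,c)
round 1: derive reach(a,h) via R2 from parent(a,d), cites(d,h)
round 1: derive reach(b,a) via R2 from parent(b,g), cites(g,a)
round 1: derive reach(b,b) via R2 from parent(b,g), cites(g,b)
round 1: derive reach(b,c) via R2 from parent(b,d), cites(d,c)
round 1: derive reach(b,h) via R2 from parent(b,d), cites(d,h)
round 1: derive reach(c,c) via R2 from parent(c,d), cites(d,c)
round 1: derive reach(c,f) via R2 from parent(c,d), cites(d,f)
round 1: derive reach(c,h) via R2 from parent(c,d), cites(d,h)
round 1: derive reach(d,h) via R2 from parent(d,f), cites(f,h)
round 1: derive reach(h,a) via R2 from parent(h,g), cites(g,a)
round 1: derive reach(h,b) via R2 from parent(h,g), cites(g,b)
round 2: derive reach(a,a) via R1 from reach(a,b), reach(b,a)
round 2: derive reach(a,g) via R1 from reach(a,b), reach(b,g)
round 2: derive reach(a,j) via R1 from reach(a,b), reach(b,j)
round 2: derive reach(c,b) via R1 from reach(c,a), reach(a,b)
round 2: derive reach(c,g) via R1 from reach(c,h), reach(h,g)
round 2: derive reach(d,a) via R1 from reach(d,b), reach(b,a)
round 2: derive reach(d,c) via R1 from reach(d,b), reach(b,c)
round 2: derive reach(d,d) via R1 from reach(d,b), reach(b,d)
round 2: derive reach(d,g) via R1 from reach(d,b), reach(b,g)
round 2: derive reach(h,c) via R1 from reach(h,a), reach(a,c)
round 2: derive reach(h,d) via R1 from reach(h,a), reach(a,d)
round 2: derive reach(h,f) via R1 from reach(h,a), reach(a,f)
round 2: derive reach(h,h) via R1 from reach(h,a), reach(a,h)
round 2: derive reach(h,j) via R1 from reach(h,b), reach(b,j)

yes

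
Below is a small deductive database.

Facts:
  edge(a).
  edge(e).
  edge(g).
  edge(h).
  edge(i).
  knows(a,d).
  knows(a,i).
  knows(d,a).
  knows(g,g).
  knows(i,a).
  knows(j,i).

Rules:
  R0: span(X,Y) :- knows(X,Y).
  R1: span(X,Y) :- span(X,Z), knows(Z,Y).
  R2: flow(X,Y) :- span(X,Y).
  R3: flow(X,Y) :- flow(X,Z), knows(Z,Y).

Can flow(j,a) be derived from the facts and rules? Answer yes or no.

yes

round 1: derive span(a,d) via R0 from knows(a,d)
round 1: derive span(a,i) via R0 from knows(a,i)
round 1: derive span(d,a) via R0 from knows(d,a)
round 1: derive span(g,g) via R0 from knows(g,g)
round 1: derive span(i,a) via R0 from knows(i,a)
round 1: derive span(j,i) via R0 from knows(j,i)
round 2: derive span(a,a) via R1 from span(a,d), knows(d,a)
round 2: derive span(d,d) via R1 from span(d,a), knows(a,d)
round 2: derive span(d,i) via R1 from span(d,a), knows(a,i)
round 2: derive span(i,d) via R1 from span(i,a), knows(a,d)
round 2: derive span(i,i) via R1 from span(i,a), knows(a,i)
round 2: derive span(j,a) via R1 from span(j,i), knows(i,a)
round 2: derive flow(a,d) via R2 from span(a,d)
round 2: derive flow(a,i) via R2 from span(a,i)
round 2: derive flow(d,a) via R2 from span(d,a)
round 2: derive flow(g,g) via R2 from span(g,g)
round 2: derive flow(i,a) via R2 from span(i,a)
round 2: derive flow(j,i) via R2 from span(j,i)
round 3: derive span(j,d) via R1 from span(j,a), knows(a,d)
round 3: derive flow(a,a) via R2 from span(a,a)
round 3: derive flow(d,d) via R2 from span(d,d)
round 3: derive flow(d,i) via R2 from span(d,i)
round 3: derive flow(i,d) via R2 from span(i,d)
round 3: derive flow(i,i) via R2 from span(i,i)
round 3: derive flow(j,a) via R2 from span(j,a)
round 4: derive flow(j,d) via R2 from span(j,d)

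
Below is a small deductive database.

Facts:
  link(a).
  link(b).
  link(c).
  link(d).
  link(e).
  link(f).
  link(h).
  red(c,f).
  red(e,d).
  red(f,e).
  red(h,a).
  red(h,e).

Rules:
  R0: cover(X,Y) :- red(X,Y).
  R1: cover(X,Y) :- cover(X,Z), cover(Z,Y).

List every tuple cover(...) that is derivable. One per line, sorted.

round 1: derive cover(c,f) via R0 from red(c,f)
round 1: derive cover(e,d) via R0 from red(e,d)
round 1: derive cover(f,e) via R0 from red(f,e)
round 1: derive cover(h,a) via R0 from red(h,a)
round 1: derive cover(h,e) via R0 from red(h,e)
round 2: derive cover(c,e) via R1 from cover(c,f), cover(f,e)
round 2: derive cover(f,d) via R1 from cover(f,e), cover(e,d)
round 2: derive cover(h,d) via R1 from cover(h,e), cover(e,d)
round 3: derive cover(c,d) via R1 from cover(c,e), cover(e,d)

cover(c,d)
cover(c,e)
cover(c,f)
cover(e,d)
cover(f,d)
cover(f,e)
cover(h,a)
cover(h,d)
cover(h,e)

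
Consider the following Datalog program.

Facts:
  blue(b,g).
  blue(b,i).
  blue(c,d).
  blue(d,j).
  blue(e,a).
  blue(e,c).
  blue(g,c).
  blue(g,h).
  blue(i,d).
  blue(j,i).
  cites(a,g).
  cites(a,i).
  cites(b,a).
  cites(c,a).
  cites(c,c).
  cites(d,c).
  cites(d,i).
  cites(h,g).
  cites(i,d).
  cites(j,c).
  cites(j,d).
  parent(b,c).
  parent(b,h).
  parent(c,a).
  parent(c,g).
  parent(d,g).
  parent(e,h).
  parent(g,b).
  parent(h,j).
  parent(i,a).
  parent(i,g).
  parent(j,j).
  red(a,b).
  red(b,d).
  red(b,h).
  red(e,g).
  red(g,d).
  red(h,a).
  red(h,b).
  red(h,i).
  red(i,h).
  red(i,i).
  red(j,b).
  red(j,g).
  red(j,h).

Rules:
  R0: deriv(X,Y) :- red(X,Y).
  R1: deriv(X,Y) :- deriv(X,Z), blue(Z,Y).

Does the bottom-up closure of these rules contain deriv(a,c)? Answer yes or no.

yes

round 1: derive deriv(a,b) via R0 from red(a,b)
round 1: derive deriv(b,d) via R0 from red(b,d)
round 1: derive deriv(b,h) via R0 from red(b,h)
round 1: derive deriv(e,g) via R0 from red(e,g)
round 1: derive deriv(g,d) via R0 from red(g,d)
round 1: derive deriv(h,a) via R0 from red(h,a)
round 1: derive deriv(h,b) via R0 from red(h,b)
round 1: derive deriv(h,i) via R0 from red(h,i)
round 1: derive deriv(i,h) via R0 from red(i,h)
round 1: derive deriv(i,i) via R0 from red(i,i)
round 1: derive deriv(j,b) via R0 from red(j,b)
round 1: derive deriv(j,g) via R0 from red(j,g)
round 1: derive deriv(j,h) via R0 from red(j,h)
round 2: derive deriv(a,g) via R1 from deriv(a,b), blue(b,g)
round 2: derive deriv(a,i) via R1 from deriv(a,b), blue(b,i)
round 2: derive deriv(b,j) via R1 from deriv(b,d), blue(d,j)
round 2: derive deriv(e,c) via R1 from deriv(e,g), blue(g,c)
round 2: derive deriv(e,h) via R1 from deriv(e,g), blue(g,h)
round 2: derive deriv(g,j) via R1 from deriv(g,d), blue(d,j)
round 2: derive deriv(h,d) via R1 from deriv(h,i), blue(i,d)
round 2: derive deriv(h,g) via R1 from deriv(h,b), blue(b,g)
round 2: derive deriv(i,d) via R1 from deriv(i,i), blue(i,d)
round 2: derive deriv(j,c) via R1 from deriv(j,g), blue(g,c)
round 2: derive deriv(j,i) via R1 from deriv(j,b), blue(b,i)
round 3: derive deriv(a,c) via R1 from deriv(a,g), blue(g,c)
round 3: derive deriv(a,d) via R1 from deriv(a,i), blue(i,d)
round 3: derive deriv(a,h) via R1 from deriv(a,g), blue(g,h)
round 3: derive deriv(b,i) via R1 from deriv(b,j), blue(j,i)
round 3: derive deriv(e,d) via R1 from deriv(e,c), blue(c,d)
round 3: derive deriv(g,i) via R1 from deriv(g,j), blue(j,i)
round 3: derive deriv(h,c) via R1 from deriv(h,g), blue(g,c)
round 3: derive deriv(h,h) via R1 from deriv(h,g), blue(g,h)
round 3: derive deriv(h,j) via R1 from deriv(h,d), blue(d,j)
round 3: derive deriv(i,j) via R1 from deriv(i,d), blue(d,j)
round 3: derive deriv(j,d) via R1 from deriv(j,c), blue(c,d)
round 4: derive deriv(a,j) via R1 from deriv(a,d), blue(d,j)
round 4: derive deriv(e,j) via R1 from deriv(e,d), blue(d,j)
round 4: derive deriv(j,j) via R1 from deriv(j,d), blue(d,j)
round 5: derive deriv(e,i) via R1 from deriv(e,j), blue(j,i)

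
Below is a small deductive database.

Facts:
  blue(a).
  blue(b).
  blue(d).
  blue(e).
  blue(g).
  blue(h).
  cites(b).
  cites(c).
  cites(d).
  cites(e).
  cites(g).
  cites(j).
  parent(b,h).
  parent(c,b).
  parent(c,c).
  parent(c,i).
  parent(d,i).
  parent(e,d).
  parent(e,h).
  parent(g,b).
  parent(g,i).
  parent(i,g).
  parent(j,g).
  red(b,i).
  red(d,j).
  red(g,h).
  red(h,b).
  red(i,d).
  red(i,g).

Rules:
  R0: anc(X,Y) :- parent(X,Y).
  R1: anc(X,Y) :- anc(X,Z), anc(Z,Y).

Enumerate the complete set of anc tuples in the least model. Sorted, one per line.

anc(b,h)
anc(c,b)
anc(c,c)
anc(c,g)
anc(c,h)
anc(c,i)
anc(d,b)
anc(d,g)
anc(d,h)
anc(d,i)
anc(e,b)
anc(e,d)
anc(e,g)
anc(e,h)
anc(e,i)
anc(g,b)
anc(g,g)
anc(g,h)
anc(g,i)
anc(i,b)
anc(i,g)
anc(i,h)
anc(i,i)
anc(j,b)
anc(j,g)
anc(j,h)
anc(j,i)

round 1: derive anc(b,h) via R0 from parent(b,h)
round 1: derive anc(c,b) via R0 from parent(c,b)
round 1: derive anc(c,c) via R0 from parent(c,c)
round 1: derive anc(c,i) via R0 from parent(c,i)
round 1: derive anc(d,i) via R0 from parent(d,i)
round 1: derive anc(e,d) via R0 from parent(e,d)
round 1: derive anc(e,h) via R0 from parent(e,h)
round 1: derive anc(g,b) via R0 from parent(g,b)
round 1: derive anc(g,i) via R0 from parent(g,i)
round 1: derive anc(i,g) via R0 from parent(i,g)
round 1: derive anc(j,g) via R0 from parent(j,g)
round 2: derive anc(c,g) via R1 from anc(c,i), anc(i,g)
round 2: derive anc(c,h) via R1 from anc(c,b), anc(b,h)
round 2: derive anc(d,g) via R1 from anc(d,i), anc(i,g)
round 2: derive anc(e,i) via R1 from anc(e,d), anc(d,i)
round 2: derive anc(g,g) via R1 from anc(g,i), anc(i,g)
round 2: derive anc(g,h) via R1 from anc(g,b), anc(b,h)
round 2: derive anc(i,b) via R1 from anc(i,g), anc(g,b)
round 2: derive anc(i,i) via R1 from anc(i,g), anc(g,i)
round 2: derive anc(j,b) via R1 from anc(j,g), anc(g,b)
round 2: derive anc(j,i) via R1 from anc(j,g), anc(g,i)
round 3: derive anc(d,b) via R1 from anc(d,g), anc(g,b)
round 3: derive anc(d,h) via R1 from anc(d,g), anc(g,h)
round 3: derive anc(e,b) via R1 from anc(e,i), anc(i,b)
round 3: derive anc(e,g) via R1 from anc(e,d), anc(d,g)
round 3: derive anc(i,h) via R1 from anc(i,b), anc(b,h)
round 3: derive anc(j,h) via R1 from anc(j,b), anc(b,h)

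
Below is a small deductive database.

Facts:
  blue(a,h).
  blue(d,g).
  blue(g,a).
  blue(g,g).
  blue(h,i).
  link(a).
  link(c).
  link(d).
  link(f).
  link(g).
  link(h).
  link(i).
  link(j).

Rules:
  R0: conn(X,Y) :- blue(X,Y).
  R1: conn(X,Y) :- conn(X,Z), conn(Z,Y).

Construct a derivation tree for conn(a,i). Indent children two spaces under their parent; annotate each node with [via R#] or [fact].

round 1: derive conn(a,h) via R0 from blue(a,h)
round 1: derive conn(d,g) via R0 from blue(d,g)
round 1: derive conn(g,a) via R0 from blue(g,a)
round 1: derive conn(g,g) via R0 from blue(g,g)
round 1: derive conn(h,i) via R0 from blue(h,i)
round 2: derive conn(a,i) via R1 from conn(a,h), conn(h,i)
round 2: derive conn(d,a) via R1 from conn(d,g), conn(g,a)
round 2: derive conn(g,h) via R1 from conn(g,a), conn(a,h)
round 3: derive conn(d,h) via R1 from conn(d,a), conn(a,h)
round 3: derive conn(d,i) via R1 from conn(d,a), conn(a,i)
round 3: derive conn(g,i) via R1 from conn(g,a), conn(a,i)

conn(a,i)  [via R1]
  conn(a,h)  [via R0]
    blue(a,h)  [fact]
  conn(h,i)  [via R0]
    blue(h,i)  [fact]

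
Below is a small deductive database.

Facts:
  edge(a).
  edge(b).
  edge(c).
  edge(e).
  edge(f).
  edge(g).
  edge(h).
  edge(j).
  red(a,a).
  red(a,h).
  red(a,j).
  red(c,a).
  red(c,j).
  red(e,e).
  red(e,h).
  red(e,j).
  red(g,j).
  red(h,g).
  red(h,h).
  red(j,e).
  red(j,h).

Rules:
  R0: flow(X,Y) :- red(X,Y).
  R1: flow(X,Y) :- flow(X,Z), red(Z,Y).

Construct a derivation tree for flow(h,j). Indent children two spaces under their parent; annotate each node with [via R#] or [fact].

round 1: derive flow(a,a) via R0 from red(a,a)
round 1: derive flow(a,h) via R0 from red(a,h)
round 1: derive flow(a,j) via R0 from red(a,j)
round 1: derive flow(c,a) via R0 from red(c,a)
round 1: derive flow(c,j) via R0 from red(c,j)
round 1: derive flow(e,e) via R0 from red(e,e)
round 1: derive flow(e,h) via R0 from red(e,h)
round 1: derive flow(e,j) via R0 from red(e,j)
round 1: derive flow(g,j) via R0 from red(g,j)
round 1: derive flow(h,g) via R0 from red(h,g)
round 1: derive flow(h,h) via R0 from red(h,h)
round 1: derive flow(j,e) via R0 from red(j,e)
round 1: derive flow(j,h) via R0 from red(j,h)
round 2: derive flow(a,e) via R1 from flow(a,j), red(j,e)
round 2: derive flow(a,g) via R1 from flow(a,h), red(h,g)
round 2: derive flow(c,e) via R1 from flow(c,j), red(j,e)
round 2: derive flow(c,h) via R1 from flow(c,a), red(a,h)
round 2: derive flow(e,g) via R1 from flow(e,h), red(h,g)
round 2: derive flow(g,e) via R1 from flow(g,j), red(j,e)
round 2: derive flow(g,h) via R1 from flow(g,j), red(j,h)
round 2: derive flow(h,j) via R1 from flow(h,g), red(g,j)
round 2: derive flow(j,g) via R1 from flow(j,h), red(h,g)
round 2: derive flow(j,j) via R1 from flow(j,e), red(e,j)
round 3: derive flow(c,g) via R1 from flow(c,h), red(h,g)
round 3: derive flow(g,g) via R1 from flow(g,h), red(h,g)
round 3: derive flow(h,e) via R1 from flow(h,j), red(j,e)

flow(h,j)  [via R1]
  flow(h,g)  [via R0]
    red(h,g)  [fact]
  red(g,j)  [fact]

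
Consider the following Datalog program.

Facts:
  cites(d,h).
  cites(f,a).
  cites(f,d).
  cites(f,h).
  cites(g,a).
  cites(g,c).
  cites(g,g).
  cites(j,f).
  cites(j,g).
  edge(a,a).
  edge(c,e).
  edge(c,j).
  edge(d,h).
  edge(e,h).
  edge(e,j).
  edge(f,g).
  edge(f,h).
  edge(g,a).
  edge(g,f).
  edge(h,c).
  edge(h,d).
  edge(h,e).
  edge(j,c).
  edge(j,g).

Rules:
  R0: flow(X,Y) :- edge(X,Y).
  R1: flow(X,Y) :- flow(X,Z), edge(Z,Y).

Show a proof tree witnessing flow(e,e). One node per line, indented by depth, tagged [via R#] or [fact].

round 1: derive flow(a,a) via R0 from edge(a,a)
round 1: derive flow(c,e) via R0 from edge(c,e)
round 1: derive flow(c,j) via R0 from edge(c,j)
round 1: derive flow(d,h) via R0 from edge(d,h)
round 1: derive flow(e,h) via R0 from edge(e,h)
round 1: derive flow(e,j) via R0 from edge(e,j)
round 1: derive flow(f,g) via R0 from edge(f,g)
round 1: derive flow(f,h) via R0 from edge(f,h)
round 1: derive flow(g,a) via R0 from edge(g,a)
round 1: derive flow(g,f) via R0 from edge(g,f)
round 1: derive flow(h,c) via R0 from edge(h,c)
round 1: derive flow(h,d) via R0 from edge(h,d)
round 1: derive flow(h,e) via R0 from edge(h,e)
round 1: derive flow(j,c) via R0 from edge(j,c)
round 1: derive flow(j,g) via R0 from edge(j,g)
round 2: derive flow(c,c) via R1 from flow(c,j), edge(j,c)
round 2: derive flow(c,g) via R1 from flow(c,j), edge(j,g)
round 2: derive flow(c,h) via R1 from flow(c,e), edge(e,h)
round 2: derive flow(d,c) via R1 from flow(d,h), edge(h,c)
round 2: derive flow(d,d) via R1 from flow(d,h), edge(h,d)
round 2: derive flow(d,e) via R1 from flow(d,h), edge(h,e)
round 2: derive flow(e,c) via R1 from flow(e,h), edge(h,c)
round 2: derive flow(e,d) via R1 from flow(e,h), edge(h,d)
round 2: derive flow(e,e) via R1 from flow(e,h), edge(h,e)
round 2: derive flow(e,g) via R1 from flow(e,j), edge(j,g)
round 2: derive flow(f,a) via R1 from flow(f,g), edge(g,a)
round 2: derive flow(f,c) via R1 from flow(f,h), edge(h,c)
round 2: derive flow(f,d) via R1 from flow(f,h), edge(h,d)
round 2: derive flow(f,e) via R1 from flow(f,h), edge(h,e)
round 2: derive flow(f,f) via R1 from flow(f,g), edge(g,f)
round 2: derive flow(g,g) via R1 from flow(g,f), edge(f,g)
round 2: derive flow(g,h) via R1 from flow(g,f), edge(f,h)
round 2: derive flow(h,h) via R1 from flow(h,d), edge(d,h)
round 2: derive flow(h,j) via R1 from flow(h,c), edge(c,j)
round 2: derive flow(j,a) via R1 from flow(j,g), edge(g,a)
round 2: derive flow(j,e) via R1 from flow(j,c), edge(c,e)
round 2: derive flow(j,f) via R1 from flow(j,g), edge(g,f)
round 2: derive flow(j,j) via R1 from flow(j,c), edge(c,j)
round 3: derive flow(c,a) via R1 from flow(c,g), edge(g,a)
round 3: derive flow(c,d) via R1 from flow(c,h), edge(h,d)
round 3: derive flow(c,f) via R1 from flow(c,g), edge(g,f)
round 3: derive flow(d,j) via R1 from flow(d,c), edge(c,j)
round 3: derive flow(e,a) via R1 from flow(e,g), edge(g,a)
round 3: derive flow(e,f) via R1 from flow(e,g), edge(g,f)
round 3: derive flow(f,j) via R1 from flow(f,c), edge(c,j)
round 3: derive flow(g,c) via R1 from flow(g,h), edge(h,c)
round 3: derive flow(g,d) via R1 from flow(g,h), edge(h,d)
round 3: derive flow(g,e) via R1 from flow(g,h), edge(h,e)
round 3: derive flow(h,g) via R1 from flow(h,j), edge(j,g)
round 3: derive flow(j,h) via R1 from flow(j,e), edge(e,h)
round 4: derive flow(d,g) via R1 from flow(d,j), edge(j,g)
round 4: derive flow(g,j) via R1 from flow(g,c), edge(c,j)
round 4: derive flow(h,a) via R1 from flow(h,g), edge(g,a)
round 4: derive flow(h,f) via R1 from flow(h,g), edge(g,f)
round 4: derive flow(j,d) via R1 from flow(j,h), edge(h,d)
round 5: derive flow(d,a) via R1 from flow(d,g), edge(g,a)
round 5: derive flow(d,f) via R1 from flow(d,g), edge(g,f)

flow(e,e)  [via R1]
  flow(e,h)  [via R0]
    edge(e,h)  [fact]
  edge(h,e)  [fact]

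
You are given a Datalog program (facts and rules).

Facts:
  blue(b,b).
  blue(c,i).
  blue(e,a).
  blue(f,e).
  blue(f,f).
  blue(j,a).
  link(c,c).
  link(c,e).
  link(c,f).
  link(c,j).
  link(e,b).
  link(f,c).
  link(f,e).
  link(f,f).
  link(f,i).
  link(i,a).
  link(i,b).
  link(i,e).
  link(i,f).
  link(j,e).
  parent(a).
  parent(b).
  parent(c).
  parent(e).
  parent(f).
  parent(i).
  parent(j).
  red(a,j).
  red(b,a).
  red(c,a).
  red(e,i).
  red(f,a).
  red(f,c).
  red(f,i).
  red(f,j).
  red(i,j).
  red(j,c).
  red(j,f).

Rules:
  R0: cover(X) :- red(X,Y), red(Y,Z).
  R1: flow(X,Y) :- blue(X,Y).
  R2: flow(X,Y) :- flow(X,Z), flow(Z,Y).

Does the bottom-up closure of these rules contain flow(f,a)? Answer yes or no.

yes

round 1: derive flow(b,b) via R1 from blue(b,b)
round 1: derive flow(c,i) via R1 from blue(c,i)
round 1: derive flow(e,a) via R1 from blue(e,a)
round 1: derive flow(f,e) via R1 from blue(f,e)
round 1: derive flow(f,f) via R1 from blue(f,f)
round 1: derive flow(j,a) via R1 from blue(j,a)
round 2: derive flow(f,a) via R2 from flow(f,e), flow(e,a)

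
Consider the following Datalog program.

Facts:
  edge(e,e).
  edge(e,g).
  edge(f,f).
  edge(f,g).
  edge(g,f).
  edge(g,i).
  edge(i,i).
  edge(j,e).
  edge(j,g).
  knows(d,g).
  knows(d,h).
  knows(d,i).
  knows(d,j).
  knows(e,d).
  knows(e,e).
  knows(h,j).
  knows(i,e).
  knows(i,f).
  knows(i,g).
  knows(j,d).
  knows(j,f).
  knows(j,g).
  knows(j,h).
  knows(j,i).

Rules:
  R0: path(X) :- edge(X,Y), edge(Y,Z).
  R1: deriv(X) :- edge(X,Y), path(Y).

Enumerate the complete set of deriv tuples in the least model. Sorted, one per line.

deriv(e)
deriv(f)
deriv(g)
deriv(i)
deriv(j)

round 1: derive path(e) via R0 from edge(e,e), edge(e,e)
round 1: derive path(f) via R0 from edge(f,f), edge(f,f)
round 1: derive path(g) via R0 from edge(g,f), edge(f,f)
round 1: derive path(i) via R0 from edge(i,i), edge(i,i)
round 1: derive path(j) via R0 from edge(j,e), edge(e,e)
round 2: derive deriv(e) via R1 from edge(e,e), path(e)
round 2: derive deriv(f) via R1 from edge(f,f), path(f)
round 2: derive deriv(g) via R1 from edge(g,f), path(f)
round 2: derive deriv(i) via R1 from edge(i,i), path(i)
round 2: derive deriv(j) via R1 from edge(j,e), path(e)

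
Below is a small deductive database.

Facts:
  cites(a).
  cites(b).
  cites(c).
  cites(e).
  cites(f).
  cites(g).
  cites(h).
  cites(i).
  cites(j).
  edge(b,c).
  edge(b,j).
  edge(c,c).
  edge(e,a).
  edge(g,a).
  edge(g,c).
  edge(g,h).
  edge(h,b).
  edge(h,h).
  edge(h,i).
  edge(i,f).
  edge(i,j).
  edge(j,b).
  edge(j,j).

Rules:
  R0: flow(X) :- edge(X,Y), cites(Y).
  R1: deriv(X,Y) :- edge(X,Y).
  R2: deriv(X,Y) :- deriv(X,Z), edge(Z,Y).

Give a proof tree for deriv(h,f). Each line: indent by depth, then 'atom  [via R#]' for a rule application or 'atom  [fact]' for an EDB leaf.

round 1: derive deriv(b,c) via R1 from edge(b,c)
round 1: derive deriv(b,j) via R1 from edge(b,j)
round 1: derive deriv(c,c) via R1 from edge(c,c)
round 1: derive deriv(e,a) via R1 from edge(e,a)
round 1: derive deriv(g,a) via R1 from edge(g,a)
round 1: derive deriv(g,c) via R1 from edge(g,c)
round 1: derive deriv(g,h) via R1 from edge(g,h)
round 1: derive deriv(h,b) via R1 from edge(h,b)
round 1: derive deriv(h,h) via R1 from edge(h,h)
round 1: derive deriv(h,i) via R1 from edge(h,i)
round 1: derive deriv(i,f) via R1 from edge(i,f)
round 1: derive deriv(i,j) via R1 from edge(i,j)
round 1: derive deriv(j,b) via R1 from edge(j,b)
round 1: derive deriv(j,j) via R1 from edge(j,j)
round 2: derive deriv(b,b) via R2 from deriv(b,j), edge(j,b)
round 2: derive deriv(g,b) via R2 from deriv(g,h), edge(h,b)
round 2: derive deriv(g,i) via R2 from deriv(g,h), edge(h,i)
round 2: derive deriv(h,c) via R2 from deriv(h,b), edge(b,c)
round 2: derive deriv(h,f) via R2 from deriv(h,i), edge(i,f)
round 2: derive deriv(h,j) via R2 from deriv(h,b), edge(b,j)
round 2: derive deriv(i,b) via R2 from deriv(i,j), edge(j,b)
round 2: derive deriv(j,c) via R2 from deriv(j,b), edge(b,c)
round 3: derive deriv(g,f) via R2 from deriv(g,i), edge(i,f)
round 3: derive deriv(g,j) via R2 from deriv(g,b), edge(b,j)
round 3: derive deriv(i,c) via R2 from deriv(i,b), edge(b,c)

deriv(h,f)  [via R2]
  deriv(h,i)  [via R1]
    edge(h,i)  [fact]
  edge(i,f)  [fact]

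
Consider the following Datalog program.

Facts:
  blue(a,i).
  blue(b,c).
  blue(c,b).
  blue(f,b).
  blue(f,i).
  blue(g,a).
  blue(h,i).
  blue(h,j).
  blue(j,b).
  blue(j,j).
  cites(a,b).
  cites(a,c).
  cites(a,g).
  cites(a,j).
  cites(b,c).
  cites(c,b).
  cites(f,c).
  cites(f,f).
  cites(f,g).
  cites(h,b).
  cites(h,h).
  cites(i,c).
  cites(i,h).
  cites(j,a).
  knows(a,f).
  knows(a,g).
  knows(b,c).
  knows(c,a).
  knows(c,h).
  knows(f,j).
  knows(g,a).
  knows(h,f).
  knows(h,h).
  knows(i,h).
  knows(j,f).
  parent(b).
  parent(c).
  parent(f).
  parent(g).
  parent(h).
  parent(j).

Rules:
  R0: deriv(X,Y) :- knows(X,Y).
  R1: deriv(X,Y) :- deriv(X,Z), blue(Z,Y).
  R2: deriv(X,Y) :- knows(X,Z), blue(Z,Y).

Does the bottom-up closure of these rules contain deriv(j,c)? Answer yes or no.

round 1: derive deriv(a,f) via R0 from knows(a,f)
round 1: derive deriv(a,g) via R0 from knows(a,g)
round 1: derive deriv(b,c) via R0 from knows(b,c)
round 1: derive deriv(c,a) via R0 from knows(c,a)
round 1: derive deriv(c,h) via R0 from knows(c,h)
round 1: derive deriv(f,j) via R0 from knows(f,j)
round 1: derive deriv(g,a) via R0 from knows(g,a)
round 1: derive deriv(h,f) via R0 from knows(h,f)
round 1: derive deriv(h,h) via R0 from knows(h,h)
round 1: derive deriv(i,h) via R0 from knows(i,h)
round 1: derive deriv(j,f) via R0 from knows(j,f)
round 1: derive deriv(a,a) via R2 from knows(a,g), blue(g,a)
round 1: derive deriv(a,b) via R2 from knows(a,f), blue(f,b)
round 1: derive deriv(a,i) via R2 from knows(a,f), blue(f,i)
round 1: derive deriv(b,b) via R2 from knows(b,c), blue(c,b)
round 1: derive deriv(c,i) via R2 from knows(c,a), blue(a,i)
round 1: derive deriv(c,j) via R2 from knows(c,h), blue(h,j)
round 1: derive deriv(f,b) via R2 from knows(f,j), blue(j,b)
round 1: derive deriv(g,i) via R2 from knows(g,a), blue(a,i)
round 1: derive deriv(h,b) via R2 from knows(h,f), blue(f,b)
round 1: derive deriv(h,i) via R2 from knows(h,f), blue(f,i)
round 1: derive deriv(h,j) via R2 from knows(h,h), blue(h,j)
round 1: derive deriv(i,i) via R2 from knows(i,h), blue(h,i)
round 1: derive deriv(i,j) via R2 from knows(i,h), blue(h,j)
round 1: derive deriv(j,b) via R2 from knows(j,f), blue(f,b)
round 1: derive deriv(j,i) via R2 from knows(j,f), blue(f,i)
round 2: derive deriv(a,c) via R1 from deriv(a,b), blue(b,c)
round 2: derive deriv(c,b) via R1 from deriv(c,j), blue(j,b)
round 2: derive deriv(f,c) via R1 from deriv(f,b), blue(b,c)
round 2: derive deriv(h,c) via R1 from deriv(h,b), blue(b,c)
round 2: derive deriv(i,b) via R1 from deriv(i,j), blue(j,b)
round 2: derive deriv(j,c) via R1 from deriv(j,b), blue(b,c)
round 3: derive deriv(c,c) via R1 from deriv(c,b), blue(b,c)
round 3: derive deriv(i,c) via R1 from deriv(i,b), blue(b,c)

yes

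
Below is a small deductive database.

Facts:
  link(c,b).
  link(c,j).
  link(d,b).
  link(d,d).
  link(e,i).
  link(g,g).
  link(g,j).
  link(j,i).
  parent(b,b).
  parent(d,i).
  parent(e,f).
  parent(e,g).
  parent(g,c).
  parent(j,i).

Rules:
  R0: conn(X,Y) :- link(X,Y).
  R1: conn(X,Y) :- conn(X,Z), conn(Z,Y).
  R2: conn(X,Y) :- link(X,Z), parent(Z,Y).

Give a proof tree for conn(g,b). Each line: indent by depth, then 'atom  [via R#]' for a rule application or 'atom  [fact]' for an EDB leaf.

round 1: derive conn(c,b) via R0 from link(c,b)
round 1: derive conn(c,j) via R0 from link(c,j)
round 1: derive conn(d,b) via R0 from link(d,b)
round 1: derive conn(d,d) via R0 from link(d,d)
round 1: derive conn(e,i) via R0 from link(e,i)
round 1: derive conn(g,g) via R0 from link(g,g)
round 1: derive conn(g,j) via R0 from link(g,j)
round 1: derive conn(j,i) via R0 from link(j,i)
round 1: derive conn(c,i) via R2 from link(c,j), parent(j,i)
round 1: derive conn(d,i) via R2 from link(d,d), parent(d,i)
round 1: derive conn(g,c) via R2 from link(g,g), parent(g,c)
round 1: derive conn(g,i) via R2 from link(g,j), parent(j,i)
round 2: derive conn(g,b) via R1 from conn(g,c), conn(c,b)

conn(g,b)  [via R1]
  conn(g,c)  [via R2]
    link(g,g)  [fact]
    parent(g,c)  [fact]
  conn(c,b)  [via R0]
    link(c,b)  [fact]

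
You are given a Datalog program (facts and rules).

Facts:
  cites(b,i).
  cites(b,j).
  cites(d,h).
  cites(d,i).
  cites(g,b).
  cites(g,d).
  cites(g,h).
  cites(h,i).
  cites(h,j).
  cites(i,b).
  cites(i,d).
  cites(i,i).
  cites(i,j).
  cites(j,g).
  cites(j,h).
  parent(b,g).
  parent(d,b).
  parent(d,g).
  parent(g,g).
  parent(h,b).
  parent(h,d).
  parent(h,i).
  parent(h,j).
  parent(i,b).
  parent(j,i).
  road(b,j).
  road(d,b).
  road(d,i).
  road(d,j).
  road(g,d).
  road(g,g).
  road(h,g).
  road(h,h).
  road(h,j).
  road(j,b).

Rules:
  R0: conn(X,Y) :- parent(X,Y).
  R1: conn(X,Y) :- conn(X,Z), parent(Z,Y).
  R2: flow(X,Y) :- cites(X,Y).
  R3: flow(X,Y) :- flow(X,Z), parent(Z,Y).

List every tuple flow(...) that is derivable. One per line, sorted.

flow(b,b)
flow(b,g)
flow(b,i)
flow(b,j)
flow(d,b)
flow(d,d)
flow(d,g)
flow(d,h)
flow(d,i)
flow(d,j)
flow(g,b)
flow(g,d)
flow(g,g)
flow(g,h)
flow(g,i)
flow(g,j)
flow(h,b)
flow(h,g)
flow(h,i)
flow(h,j)
flow(i,b)
flow(i,d)
flow(i,g)
flow(i,i)
flow(i,j)
flow(j,b)
flow(j,d)
flow(j,g)
flow(j,h)
flow(j,i)
flow(j,j)

round 1: derive flow(b,i) via R2 from cites(b,i)
round 1: derive flow(b,j) via R2 from cites(b,j)
round 1: derive flow(d,h) via R2 from cites(d,h)
round 1: derive flow(d,i) via R2 from cites(d,i)
round 1: derive flow(g,b) via R2 from cites(g,b)
round 1: derive flow(g,d) via R2 from cites(g,d)
round 1: derive flow(g,h) via R2 from cites(g,h)
round 1: derive flow(h,i) via R2 from cites(h,i)
round 1: derive flow(h,j) via R2 from cites(h,j)
round 1: derive flow(i,b) via R2 from cites(i,b)
round 1: derive flow(i,d) via R2 from cites(i,d)
round 1: derive flow(i,i) via R2 from cites(i,i)
round 1: derive flow(i,j) via R2 from cites(i,j)
round 1: derive flow(j,g) via R2 from cites(j,g)
round 1: derive flow(j,h) via R2 from cites(j,h)
round 2: derive flow(b,b) via R3 from flow(b,i), parent(i,b)
round 2: derive flow(d,b) via R3 from flow(d,h), parent(h,b)
round 2: derive flow(d,d) via R3 from flow(d,h), parent(h,d)
round 2: derive flow(d,j) via R3 from flow(d,h), parent(h,j)
round 2: derive flow(g,g) via R3 from flow(g,b), parent(b,g)
round 2: derive flow(g,i) via R3 from flow(g,h), parent(h,i)
round 2: derive flow(g,j) via R3 from flow(g,h), parent(h,j)
round 2: derive flow(h,b) via R3 from flow(h,i), parent(i,b)
round 2: derive flow(i,g) via R3 from flow(i,b), parent(b,g)
round 2: derive flow(j,b) via R3 from flow(j,h), parent(h,b)
round 2: derive flow(j,d) via R3 from flow(j,h), parent(h,d)
round 2: derive flow(j,i) via R3 from flow(j,h), parent(h,i)
round 2: derive flow(j,j) via R3 from flow(j,h), parent(h,j)
round 3: derive flow(b,g) via R3 from flow(b,b), parent(b,g)
round 3: derive flow(d,g) via R3 from flow(d,b), parent(b,g)
round 3: derive flow(h,g) via R3 from flow(h,b), parent(b,g)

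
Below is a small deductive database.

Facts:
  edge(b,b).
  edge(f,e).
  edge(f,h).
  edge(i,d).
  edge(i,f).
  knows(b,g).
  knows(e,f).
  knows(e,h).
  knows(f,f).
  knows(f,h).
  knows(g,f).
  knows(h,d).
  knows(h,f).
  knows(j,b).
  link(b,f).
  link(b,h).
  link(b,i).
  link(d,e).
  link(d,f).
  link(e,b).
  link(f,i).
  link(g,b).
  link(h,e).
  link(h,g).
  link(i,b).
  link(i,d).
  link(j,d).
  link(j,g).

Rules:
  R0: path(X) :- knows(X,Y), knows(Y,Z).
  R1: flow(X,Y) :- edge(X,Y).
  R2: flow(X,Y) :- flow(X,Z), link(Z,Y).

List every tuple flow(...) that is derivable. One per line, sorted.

flow(b,b)
flow(b,d)
flow(b,e)
flow(b,f)
flow(b,g)
flow(b,h)
flow(b,i)
flow(f,b)
flow(f,d)
flow(f,e)
flow(f,f)
flow(f,g)
flow(f,h)
flow(f,i)
flow(i,b)
flow(i,d)
flow(i,e)
flow(i,f)
flow(i,g)
flow(i,h)
flow(i,i)

round 1: derive flow(b,b) via R1 from edge(b,b)
round 1: derive flow(f,e) via R1 from edge(f,e)
round 1: derive flow(f,h) via R1 from edge(f,h)
round 1: derive flow(i,d) via R1 from edge(i,d)
round 1: derive flow(i,f) via R1 from edge(i,f)
round 2: derive flow(b,f) via R2 from flow(b,b), link(b,f)
round 2: derive flow(b,h) via R2 from flow(b,b), link(b,h)
round 2: derive flow(b,i) via R2 from flow(b,b), link(b,i)
round 2: derive flow(f,b) via R2 from flow(f,e), link(e,b)
round 2: derive flow(f,g) via R2 from flow(f,h), link(h,g)
round 2: derive flow(i,e) via R2 from flow(i,d), link(d,e)
round 2: derive flow(i,i) via R2 from flow(i,f), link(f,i)
round 3: derive flow(b,d) via R2 from flow(b,i), link(i,d)
round 3: derive flow(b,e) via R2 from flow(b,h), link(h,e)
round 3: derive flow(b,g) via R2 from flow(b,h), link(h,g)
round 3: derive flow(f,f) via R2 from flow(f,b), link(b,f)
round 3: derive flow(f,i) via R2 from flow(f,b), link(b,i)
round 3: derive flow(i,b) via R2 from flow(i,e), link(e,b)
round 4: derive flow(f,d) via R2 from flow(f,i), link(i,d)
round 4: derive flow(i,h) via R2 from flow(i,b), link(b,h)
round 5: derive flow(i,g) via R2 from flow(i,h), link(h,g)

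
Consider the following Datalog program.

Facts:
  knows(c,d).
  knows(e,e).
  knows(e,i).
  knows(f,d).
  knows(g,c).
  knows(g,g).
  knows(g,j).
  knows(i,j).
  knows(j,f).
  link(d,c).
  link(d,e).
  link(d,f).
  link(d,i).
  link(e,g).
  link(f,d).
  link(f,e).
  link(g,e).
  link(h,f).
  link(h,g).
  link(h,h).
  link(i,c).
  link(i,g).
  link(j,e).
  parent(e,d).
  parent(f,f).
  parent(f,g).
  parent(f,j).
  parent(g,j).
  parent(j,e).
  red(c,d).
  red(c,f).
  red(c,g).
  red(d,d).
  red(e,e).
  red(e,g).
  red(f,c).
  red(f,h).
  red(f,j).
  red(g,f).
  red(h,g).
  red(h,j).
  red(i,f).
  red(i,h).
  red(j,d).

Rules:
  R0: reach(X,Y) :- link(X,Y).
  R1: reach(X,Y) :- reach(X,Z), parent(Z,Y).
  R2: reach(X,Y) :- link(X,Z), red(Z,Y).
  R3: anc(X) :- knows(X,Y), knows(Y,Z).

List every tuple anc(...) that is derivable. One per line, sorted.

round 1: derive anc(e) via R3 from knows(e,e), knows(e,e)
round 1: derive anc(g) via R3 from knows(g,c), knows(c,d)
round 1: derive anc(i) via R3 from knows(i,j), knows(j,f)
round 1: derive anc(j) via R3 from knows(j,f), knows(f,d)

anc(e)
anc(g)
anc(i)
anc(j)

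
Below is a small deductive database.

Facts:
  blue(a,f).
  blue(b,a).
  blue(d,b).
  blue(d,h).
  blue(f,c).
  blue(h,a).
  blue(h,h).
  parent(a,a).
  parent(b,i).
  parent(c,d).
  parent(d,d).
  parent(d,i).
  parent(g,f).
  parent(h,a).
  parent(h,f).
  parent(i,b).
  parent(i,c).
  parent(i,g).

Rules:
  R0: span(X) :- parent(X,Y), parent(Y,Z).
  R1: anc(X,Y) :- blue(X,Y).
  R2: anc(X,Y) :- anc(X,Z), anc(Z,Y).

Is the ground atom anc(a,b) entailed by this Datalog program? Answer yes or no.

round 1: derive anc(a,f) via R1 from blue(a,f)
round 1: derive anc(b,a) via R1 from blue(b,a)
round 1: derive anc(d,b) via R1 from blue(d,b)
round 1: derive anc(d,h) via R1 from blue(d,h)
round 1: derive anc(f,c) via R1 from blue(f,c)
round 1: derive anc(h,a) via R1 from blue(h,a)
round 1: derive anc(h,h) via R1 from blue(h,h)
round 2: derive anc(a,c) via R2 from anc(a,f), anc(f,c)
round 2: derive anc(b,f) via R2 from anc(b,a), anc(a,f)
round 2: derive anc(d,a) via R2 from anc(d,b), anc(b,a)
round 2: derive anc(h,f) via R2 from anc(h,a), anc(a,f)
round 3: derive anc(b,c) via R2 from anc(b,a), anc(a,c)
round 3: derive anc(d,c) via R2 from anc(d,a), anc(a,c)
round 3: derive anc(d,f) via R2 from anc(d,a), anc(a,f)
round 3: derive anc(h,c) via R2 from anc(h,a), anc(a,c)

no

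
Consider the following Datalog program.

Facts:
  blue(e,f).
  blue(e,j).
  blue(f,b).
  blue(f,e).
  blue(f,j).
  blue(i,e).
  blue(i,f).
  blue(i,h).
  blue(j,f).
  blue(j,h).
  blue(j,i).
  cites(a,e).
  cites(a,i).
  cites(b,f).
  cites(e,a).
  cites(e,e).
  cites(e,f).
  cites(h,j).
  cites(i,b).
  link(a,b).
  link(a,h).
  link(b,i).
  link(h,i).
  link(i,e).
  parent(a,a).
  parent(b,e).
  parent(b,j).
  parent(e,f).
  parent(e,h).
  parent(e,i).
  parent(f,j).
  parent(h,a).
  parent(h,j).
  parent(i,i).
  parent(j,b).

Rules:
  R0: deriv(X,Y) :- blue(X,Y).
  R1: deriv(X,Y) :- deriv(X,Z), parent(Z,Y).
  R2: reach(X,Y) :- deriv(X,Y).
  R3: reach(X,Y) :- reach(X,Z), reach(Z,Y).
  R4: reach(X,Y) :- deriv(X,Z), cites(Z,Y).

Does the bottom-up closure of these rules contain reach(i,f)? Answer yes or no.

yes

round 1: derive deriv(e,f) via R0 from blue(e,f)
round 1: derive deriv(e,j) via R0 from blue(e,j)
round 1: derive deriv(f,b) via R0 from blue(f,b)
round 1: derive deriv(f,e) via R0 from blue(f,e)
round 1: derive deriv(f,j) via R0 from blue(f,j)
round 1: derive deriv(i,e) via R0 from blue(i,e)
round 1: derive deriv(i,f) via R0 from blue(i,f)
round 1: derive deriv(i,h) via R0 from blue(i,h)
round 1: derive deriv(j,f) via R0 from blue(j,f)
round 1: derive deriv(j,h) via R0 from blue(j,h)
round 1: derive deriv(j,i) via R0 from blue(j,i)
round 2: derive deriv(e,b) via R1 from deriv(e,j), parent(j,b)
round 2: derive deriv(f,f) via R1 from deriv(f,e), parent(e,f)
round 2: derive deriv(f,h) via R1 from deriv(f,e), parent(e,h)
round 2: derive deriv(f,i) via R1 from deriv(f,e), parent(e,i)
round 2: derive deriv(i,a) via R1 from deriv(i,h), parent(h,a)
round 2: derive deriv(i,i) via R1 from deriv(i,e), parent(e,i)
round 2: derive deriv(i,j) via R1 from deriv(i,f), parent(f,j)
round 2: derive deriv(j,a) via R1 from deriv(j,h), parent(h,a)
round 2: derive deriv(j,j) via R1 from deriv(j,f), parent(f,j)
round 2: derive reach(e,f) via R2 from deriv(e,f)
round 2: derive reach(e,j) via R2 from deriv(e,j)
round 2: derive reach(f,b) via R2 from deriv(f,b)
round 2: derive reach(f,e) via R2 from deriv(f,e)
round 2: derive reach(f,j) via R2 from deriv(f,j)
round 2: derive reach(i,e) via R2 from deriv(i,e)
round 2: derive reach(i,f) via R2 from deriv(i,f)
round 2: derive reach(i,h) via R2 from deriv(i,h)
round 2: derive reach(j,f) via R2 from deriv(j,f)
round 2: derive reach(j,h) via R2 from deriv(j,h)
round 2: derive reach(j,i) via R2 from deriv(j,i)
round 2: derive reach(f,a) via R4 from deriv(f,e), cites(e,a)
round 2: derive reach(f,f) via R4 from deriv(f,b), cites(b,f)
round 2: derive reach(i,a) via R4 from deriv(i,e), cites(e,a)
round 2: derive reach(i,j) via R4 from deriv(i,h), cites(h,j)
round 2: derive reach(j,b) via R4 from deriv(j,i), cites(i,b)
round 2: derive reach(j,j) via R4 from deriv(j,h), cites(h,j)
round 3: derive deriv(e,e) via R1 from deriv(e,b), parent(b,e)
round 3: derive deriv(f,a) via R1 from deriv(f,h), parent(h,a)
round 3: derive deriv(i,b) via R1 from deriv(i,j), parent(j,b)
round 3: derive deriv(j,b) via R1 from deriv(j,j), parent(j,b)
round 3: derive reach(e,b) via R2 from deriv(e,b)
round 3: derive reach(f,h) via R2 from deriv(f,h)
round 3: derive reach(f,i) via R2 from deriv(f,i)
round 3: derive reach(i,i) via R2 from deriv(i,i)
round 3: derive reach(j,a) via R2 from deriv(j,a)
round 3: derive reach(e,a) via R3 from reach(e,f), reach(f,a)
round 3: derive reach(e,e) via R3 from reach(e,f), reach(f,e)
round 3: derive reach(e,h) via R3 from reach(e,j), reach(j,h)
round 3: derive reach(e,i) via R3 from reach(e,j), reach(j,i)
round 3: derive reach(i,b) via R3 from reach(i,f), reach(f,b)
round 3: derive reach(j,e) via R3 from reach(j,f), reach(f,e)
round 4: derive deriv(e,h) via R1 from deriv(e,e), parent(e,h)
round 4: derive deriv(e,i) via R1 from deriv(e,e), parent(e,i)
round 4: derive deriv(j,e) via R1 from deriv(j,b), parent(b,e)
round 5: derive deriv(e,a) via R1 from deriv(e,h), parent(h,a)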